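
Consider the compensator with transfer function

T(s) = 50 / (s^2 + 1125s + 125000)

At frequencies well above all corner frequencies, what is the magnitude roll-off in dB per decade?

-40 dB/decade

Each pole contributes −20 dB/decade at high frequency; each zero contributes +20 dB/decade.
Net: 0 zero(s) − 2 pole(s) → -40 dB/decade.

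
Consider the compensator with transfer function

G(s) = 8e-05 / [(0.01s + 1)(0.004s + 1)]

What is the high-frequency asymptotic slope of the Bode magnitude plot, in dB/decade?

-40 dB/decade

Each pole contributes −20 dB/decade at high frequency; each zero contributes +20 dB/decade.
Net: 0 zero(s) − 2 pole(s) → -40 dB/decade.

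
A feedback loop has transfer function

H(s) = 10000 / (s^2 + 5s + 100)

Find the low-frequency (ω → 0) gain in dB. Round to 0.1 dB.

H(0) = 10000 / 100 = 100
20 log₁₀(100) ≈ 40.00 dB

40.0 dB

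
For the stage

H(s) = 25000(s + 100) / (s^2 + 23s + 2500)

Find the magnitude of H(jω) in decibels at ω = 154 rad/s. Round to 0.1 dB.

At s = jω = j154:
zero (s+100): 100 + j154 → |·| = √(100²+154²) = √33716 ≈ 183.62, ∠ = arctan(154/100) ≈ 57.00°
quadratic: (j154)² + 23·j154 + 2500 = -21216 + j3542 → |·| ≈ 21510, ∠ ≈ 170.52°
|H| = 25000 · 183.62 / 21510 ≈ 213.41
Gain = 20 log₁₀(213.41) ≈ 46.58 dB

46.6 dB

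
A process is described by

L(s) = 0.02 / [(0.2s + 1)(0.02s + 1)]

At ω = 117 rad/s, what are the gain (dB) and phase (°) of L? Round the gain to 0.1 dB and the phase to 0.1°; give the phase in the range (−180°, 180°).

At ω = 117 rad/s:
pole (1 + j117·0.2) = 1 + j23.4 → |·| ≈ 23.421, ∠ ≈ 87.55°
pole (1 + j117·0.02) = 1 + j2.34 → |·| ≈ 2.5447, ∠ ≈ 66.86°
|L| = 0.02 · 1 / (23.421 · 2.5447) ≈ 0.00033557
Gain = 20 log₁₀(0.00033557) ≈ -69.48 dB
∠L = (0°) − (87.55° + 66.86°) = -154.41°

-69.5 dB, -154.4°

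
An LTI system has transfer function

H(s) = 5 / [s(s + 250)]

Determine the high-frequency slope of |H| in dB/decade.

-40 dB/decade

Each pole contributes −20 dB/decade at high frequency; each zero contributes +20 dB/decade.
Net: 0 zero(s) − 2 pole(s) → -40 dB/decade.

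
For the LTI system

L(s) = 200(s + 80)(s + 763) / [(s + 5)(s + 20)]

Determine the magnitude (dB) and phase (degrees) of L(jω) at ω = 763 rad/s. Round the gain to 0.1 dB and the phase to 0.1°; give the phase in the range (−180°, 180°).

49.1 dB, -49.1°

At s = jω = j763:
zero (s+80): 80 + j763 → |·| = √(80²+763²) = √588569 ≈ 767.18, ∠ = arctan(763/80) ≈ 84.01°
zero (s+763): 763 + j763 → |·| = √(763²+763²) = √1164338 ≈ 1079, ∠ = arctan(763/763) ≈ 45.00°
pole (s+5): 5 + j763 → |·| = √(5²+763²) = √582194 ≈ 763.02, ∠ = arctan(763/5) ≈ 89.62°
pole (s+20): 20 + j763 → |·| = √(20²+763²) = √582569 ≈ 763.26, ∠ = arctan(763/20) ≈ 88.50°
|L| = 200 · 8.2779e+05 / 5.8238e+05 ≈ 284.28
Gain = 20 log₁₀(284.28) ≈ 49.07 dB
∠L = 129.01° − 178.12° = -49.11°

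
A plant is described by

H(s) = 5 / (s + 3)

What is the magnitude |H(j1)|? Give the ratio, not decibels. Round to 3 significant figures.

At s = jω = j1:
pole (s+3): 3 + j1 → |·| = √(3²+1²) = √10 ≈ 3.1623, ∠ = arctan(1/3) ≈ 18.43°
|H| = 5 / 3.1623 ≈ 1.5811

1.58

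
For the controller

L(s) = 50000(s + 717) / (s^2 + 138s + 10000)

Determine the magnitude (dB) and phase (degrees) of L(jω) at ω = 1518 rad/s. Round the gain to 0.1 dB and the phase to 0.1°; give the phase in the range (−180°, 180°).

31.2 dB, -110.1°

At s = jω = j1518:
zero (s+717): 717 + j1518 → |·| = √(717²+1518²) = √2818413 ≈ 1678.8, ∠ = arctan(1518/717) ≈ 64.72°
quadratic: (j1518)² + 138·j1518 + 10000 = -2294324 + j209484 → |·| ≈ 2.3039e+06, ∠ ≈ 174.78°
|L| = 50000 · 1678.8 / 2.3039e+06 ≈ 36.434
Gain = 20 log₁₀(36.434) ≈ 31.23 dB
∠L = 64.72° − 174.78° = -110.06°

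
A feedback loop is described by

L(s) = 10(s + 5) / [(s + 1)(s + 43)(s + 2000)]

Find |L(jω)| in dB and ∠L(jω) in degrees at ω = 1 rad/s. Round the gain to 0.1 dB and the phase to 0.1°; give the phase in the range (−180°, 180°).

-67.6 dB, -35.1°

At s = jω = j1:
zero (s+5): 5 + j1 → |·| = √(5²+1²) = √26 ≈ 5.099, ∠ = arctan(1/5) ≈ 11.31°
pole (s+1): 1 + j1 → |·| = √(1²+1²) = √2 ≈ 1.4142, ∠ = arctan(1/1) ≈ 45.00°
pole (s+43): 43 + j1 → |·| = √(43²+1²) = √1850 ≈ 43.012, ∠ = arctan(1/43) ≈ 1.33°
pole (s+2000): 2000 + j1 → |·| = √(2000²+1²) = √4000001 ≈ 2000, ∠ = arctan(1/2000) ≈ 0.03°
|L| = 10 · 5.099 / 1.2166e+05 ≈ 0.00041912
Gain = 20 log₁₀(0.00041912) ≈ -67.55 dB
∠L = 11.31° − 46.36° = -35.05°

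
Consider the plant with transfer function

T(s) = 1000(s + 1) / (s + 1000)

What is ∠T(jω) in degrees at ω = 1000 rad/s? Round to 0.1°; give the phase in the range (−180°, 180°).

At s = jω = j1000:
zero (s+1): 1 + j1000 → |·| = √(1²+1000²) = √1000001 ≈ 1000, ∠ = arctan(1000/1) ≈ 89.94°
pole (s+1000): 1000 + j1000 → |·| = √(1000²+1000²) = √2000000 ≈ 1414.2, ∠ = arctan(1000/1000) ≈ 45.00°
∠T = 89.94° − 45.00° = 44.94°

44.9°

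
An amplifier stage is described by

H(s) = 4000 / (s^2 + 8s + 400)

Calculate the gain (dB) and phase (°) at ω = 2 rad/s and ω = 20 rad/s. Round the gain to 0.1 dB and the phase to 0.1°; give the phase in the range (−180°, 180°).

ω = 2: 20.1 dB, -2.3°; ω = 20: 28.0 dB, -90.0°

At s = jω = j2:
quadratic: (j2)² + 8·j2 + 400 = 396 + j16 → |·| ≈ 396.32, ∠ ≈ 2.31°
|H| = 4000 / 396.32 ≈ 10.093
Gain = 20 log₁₀(10.093) ≈ 20.08 dB
∠H = 0.00° − 2.31° = -2.31°

At s = jω = j20:
quadratic: (j20)² + 8·j20 + 400 = 0 + j160 → |·| ≈ 160, ∠ ≈ 90.00°
|H| = 4000 / 160 ≈ 25
Gain = 20 log₁₀(25) ≈ 27.96 dB
∠H = 0.00° − 90.00° = -90.00°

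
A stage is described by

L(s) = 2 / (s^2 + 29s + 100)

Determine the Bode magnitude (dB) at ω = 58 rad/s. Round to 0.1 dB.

-65.3 dB

Substitute s = j58:
Numerator: 2 = 2 + j0
Denominator: (j58)^2 + 29(j58) + 100 = -3264 + j1682
|N| = √(2² + 0²) ≈ 2, ∠N ≈ 0.00°
|D| = √(3264² + 1682²) ≈ 3671.9, ∠D ≈ 152.74°
|L| = 2 / 3671.9 ≈ 0.00054468
Gain = 20 log₁₀(0.00054468) ≈ -65.28 dB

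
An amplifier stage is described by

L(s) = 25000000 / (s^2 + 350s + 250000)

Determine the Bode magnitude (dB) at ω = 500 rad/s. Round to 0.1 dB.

43.1 dB

At s = jω = j500:
quadratic: (j500)² + 350·j500 + 250000 = 0 + j175000 → |·| ≈ 1.75e+05, ∠ ≈ 90.00°
|L| = 25000000 / 1.75e+05 ≈ 142.86
Gain = 20 log₁₀(142.86) ≈ 43.10 dB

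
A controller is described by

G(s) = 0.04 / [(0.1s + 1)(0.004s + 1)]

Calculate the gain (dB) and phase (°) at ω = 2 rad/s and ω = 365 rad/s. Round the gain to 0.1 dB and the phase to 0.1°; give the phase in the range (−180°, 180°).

At ω = 2 rad/s:
pole (1 + j2·0.1) = 1 + j0.2 → |·| ≈ 1.0198, ∠ ≈ 11.31°
pole (1 + j2·0.004) = 1 + j0.008 → |·| ≈ 1, ∠ ≈ 0.46°
|G| = 0.04 · 1 / (1.0198 · 1) ≈ 0.039223
Gain = 20 log₁₀(0.039223) ≈ -28.13 dB
∠G = (0°) − (11.31° + 0.46°) = -11.77°

At ω = 365 rad/s:
pole (1 + j365·0.1) = 1 + j36.5 → |·| ≈ 36.514, ∠ ≈ 88.43°
pole (1 + j365·0.004) = 1 + j1.46 → |·| ≈ 1.7696, ∠ ≈ 55.59°
|G| = 0.04 · 1 / (36.514 · 1.7696) ≈ 0.00061905
Gain = 20 log₁₀(0.00061905) ≈ -64.17 dB
∠G = (0°) − (88.43° + 55.59°) = -144.02°

ω = 2: -28.1 dB, -11.8°; ω = 365: -64.2 dB, -144.0°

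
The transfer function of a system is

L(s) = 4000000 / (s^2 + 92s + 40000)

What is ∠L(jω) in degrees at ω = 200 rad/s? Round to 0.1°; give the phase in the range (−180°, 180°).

-90.0°

At s = jω = j200:
quadratic: (j200)² + 92·j200 + 40000 = 0 + j18400 → |·| ≈ 18400, ∠ ≈ 90.00°
∠L = 0.00° − 90.00° = -90.00°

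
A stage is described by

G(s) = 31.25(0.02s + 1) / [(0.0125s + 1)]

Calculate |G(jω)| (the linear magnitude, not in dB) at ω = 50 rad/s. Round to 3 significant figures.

37.5

At ω = 50 rad/s:
zero (1 + j50·0.02) = 1 + j1 → |·| ≈ 1.4142, ∠ ≈ 45.00°
pole (1 + j50·0.0125) = 1 + j0.625 → |·| ≈ 1.1792, ∠ ≈ 32.01°
|G| = 31.25 · 1.4142 / (1.1792) ≈ 37.478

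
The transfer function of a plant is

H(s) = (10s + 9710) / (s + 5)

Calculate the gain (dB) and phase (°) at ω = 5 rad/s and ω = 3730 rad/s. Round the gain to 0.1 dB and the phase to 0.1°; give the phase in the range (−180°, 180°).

ω = 5: 62.8 dB, -44.7°; ω = 3730: 20.3 dB, -14.5°

Substitute s = j5:
Numerator: 10(j5) + 9710 = 9710 + j50
Denominator: (j5) + 5 = 5 + j5
|N| = √(9710² + 50²) ≈ 9710.1, ∠N ≈ 0.30°
|D| = √(5² + 5²) ≈ 7.0711, ∠D ≈ 45.00°
|H| = 9710.1 / 7.0711 ≈ 1373.2
Gain = 20 log₁₀(1373.2) ≈ 62.75 dB
∠H = 0.30° − 45.00° = -44.70°

Substitute s = j3730:
Numerator: 10(j3730) + 9710 = 9710 + j37300
Denominator: (j3730) + 5 = 5 + j3730
|N| = √(9710² + 37300²) ≈ 38543, ∠N ≈ 75.41°
|D| = √(5² + 3730²) ≈ 3730, ∠D ≈ 89.92°
|H| = 38543 / 3730 ≈ 10.333
Gain = 20 log₁₀(10.333) ≈ 20.28 dB
∠H = 75.41° − 89.92° = -14.51°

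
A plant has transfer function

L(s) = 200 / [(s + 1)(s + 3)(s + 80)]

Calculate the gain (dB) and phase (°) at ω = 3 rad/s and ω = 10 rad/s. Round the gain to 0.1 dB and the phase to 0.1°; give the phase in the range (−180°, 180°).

At s = jω = j3:
pole (s+1): 1 + j3 → |·| = √(1²+3²) = √10 ≈ 3.1623, ∠ = arctan(3/1) ≈ 71.57°
pole (s+3): 3 + j3 → |·| = √(3²+3²) = √18 ≈ 4.2426, ∠ = arctan(3/3) ≈ 45.00°
pole (s+80): 80 + j3 → |·| = √(80²+3²) = √6409 ≈ 80.056, ∠ = arctan(3/80) ≈ 2.15°
|L| = 200 / 1074.1 ≈ 0.1862
Gain = 20 log₁₀(0.1862) ≈ -14.60 dB
∠L = 0.00° − 118.72° = -118.72°

At s = jω = j10:
pole (s+1): 1 + j10 → |·| = √(1²+10²) = √101 ≈ 10.05, ∠ = arctan(10/1) ≈ 84.29°
pole (s+3): 3 + j10 → |·| = √(3²+10²) = √109 ≈ 10.44, ∠ = arctan(10/3) ≈ 73.30°
pole (s+80): 80 + j10 → |·| = √(80²+10²) = √6500 ≈ 80.623, ∠ = arctan(10/80) ≈ 7.13°
|L| = 200 / 8459.1 ≈ 0.023643
Gain = 20 log₁₀(0.023643) ≈ -32.53 dB
∠L = 0.00° − 164.72° = -164.72°

ω = 3: -14.6 dB, -118.7°; ω = 10: -32.5 dB, -164.7°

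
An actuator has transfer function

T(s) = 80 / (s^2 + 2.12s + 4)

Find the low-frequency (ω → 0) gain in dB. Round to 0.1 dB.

26.0 dB

T(0) = 80 / 4 = 20
20 log₁₀(20) ≈ 26.02 dB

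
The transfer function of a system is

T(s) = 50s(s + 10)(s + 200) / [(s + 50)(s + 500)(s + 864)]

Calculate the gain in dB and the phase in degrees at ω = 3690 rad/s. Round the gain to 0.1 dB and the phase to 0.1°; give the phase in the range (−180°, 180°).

At s = jω = j3690:
zero (s+10): 10 + j3690 → |·| = √(10²+3690²) = √13616200 ≈ 3690, ∠ = arctan(3690/10) ≈ 89.84°
zero (s+200): 200 + j3690 → |·| = √(200²+3690²) = √13656100 ≈ 3695.4, ∠ = arctan(3690/200) ≈ 86.90°
zero at origin: s = j3690 → |·| = 3690, ∠ = 90.00°
pole (s+50): 50 + j3690 → |·| = √(50²+3690²) = √13618600 ≈ 3690.3, ∠ = arctan(3690/50) ≈ 89.22°
pole (s+500): 500 + j3690 → |·| = √(500²+3690²) = √13866100 ≈ 3723.7, ∠ = arctan(3690/500) ≈ 82.28°
pole (s+864): 864 + j3690 → |·| = √(864²+3690²) = √14362596 ≈ 3789.8, ∠ = arctan(3690/864) ≈ 76.82°
|T| = 50 · 5.0317e+10 / 5.2078e+10 ≈ 48.309
Gain = 20 log₁₀(48.309) ≈ 33.68 dB
∠T = 266.74° − 248.32° = 18.42°

33.7 dB, 18.4°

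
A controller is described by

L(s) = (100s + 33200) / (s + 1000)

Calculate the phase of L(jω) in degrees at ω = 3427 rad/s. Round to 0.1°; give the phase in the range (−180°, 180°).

Substitute s = j3427:
Numerator: 100(j3427) + 33200 = 33200 + j342700
Denominator: (j3427) + 1000 = 1000 + j3427
|N| = √(33200² + 342700²) ≈ 3.443e+05, ∠N ≈ 84.47°
|D| = √(1000² + 3427²) ≈ 3569.9, ∠D ≈ 73.73°
∠L = 84.47° − 73.73° = 10.74°

10.7°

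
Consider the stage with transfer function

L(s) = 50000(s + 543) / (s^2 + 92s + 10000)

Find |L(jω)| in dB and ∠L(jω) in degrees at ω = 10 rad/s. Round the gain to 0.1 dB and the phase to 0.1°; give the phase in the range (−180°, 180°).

68.7 dB, -4.3°

At s = jω = j10:
zero (s+543): 543 + j10 → |·| = √(543²+10²) = √294949 ≈ 543.09, ∠ = arctan(10/543) ≈ 1.06°
quadratic: (j10)² + 92·j10 + 10000 = 9900 + j920 → |·| ≈ 9942.7, ∠ ≈ 5.31°
|L| = 50000 · 543.09 / 9942.7 ≈ 2731.1
Gain = 20 log₁₀(2731.1) ≈ 68.73 dB
∠L = 1.06° − 5.31° = -4.25°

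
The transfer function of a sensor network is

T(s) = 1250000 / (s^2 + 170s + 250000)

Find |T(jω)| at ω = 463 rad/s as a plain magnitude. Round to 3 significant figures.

At s = jω = j463:
quadratic: (j463)² + 170·j463 + 250000 = 35631 + j78710 → |·| ≈ 86399, ∠ ≈ 65.64°
|T| = 1250000 / 86399 ≈ 14.468

14.5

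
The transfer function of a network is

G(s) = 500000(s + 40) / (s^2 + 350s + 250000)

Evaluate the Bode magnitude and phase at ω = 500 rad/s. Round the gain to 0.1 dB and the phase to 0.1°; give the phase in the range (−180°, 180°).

At s = jω = j500:
zero (s+40): 40 + j500 → |·| = √(40²+500²) = √251600 ≈ 501.6, ∠ = arctan(500/40) ≈ 85.43°
quadratic: (j500)² + 350·j500 + 250000 = 0 + j175000 → |·| ≈ 1.75e+05, ∠ ≈ 90.00°
|G| = 500000 · 501.6 / 1.75e+05 ≈ 1433.1
Gain = 20 log₁₀(1433.1) ≈ 63.13 dB
∠G = 85.43° − 90.00° = -4.57°

63.1 dB, -4.6°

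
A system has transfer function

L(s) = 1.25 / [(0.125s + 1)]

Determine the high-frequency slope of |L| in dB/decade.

-20 dB/decade

Each pole contributes −20 dB/decade at high frequency; each zero contributes +20 dB/decade.
Net: 0 zero(s) − 1 pole(s) → -20 dB/decade.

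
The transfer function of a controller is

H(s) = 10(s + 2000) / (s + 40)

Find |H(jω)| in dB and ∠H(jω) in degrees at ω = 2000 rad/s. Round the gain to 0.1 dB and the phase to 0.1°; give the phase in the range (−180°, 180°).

At s = jω = j2000:
zero (s+2000): 2000 + j2000 → |·| = √(2000²+2000²) = √8000000 ≈ 2828.4, ∠ = arctan(2000/2000) ≈ 45.00°
pole (s+40): 40 + j2000 → |·| = √(40²+2000²) = √4001600 ≈ 2000.4, ∠ = arctan(2000/40) ≈ 88.85°
|H| = 10 · 2828.4 / 2000.4 ≈ 14.139
Gain = 20 log₁₀(14.139) ≈ 23.01 dB
∠H = 45.00° − 88.85° = -43.85°

23.0 dB, -43.9°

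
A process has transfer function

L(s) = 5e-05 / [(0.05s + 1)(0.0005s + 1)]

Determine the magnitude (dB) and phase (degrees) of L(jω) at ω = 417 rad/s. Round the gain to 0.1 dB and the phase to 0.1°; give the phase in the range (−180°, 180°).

At ω = 417 rad/s:
pole (1 + j417·0.05) = 1 + j20.85 → |·| ≈ 20.874, ∠ ≈ 87.25°
pole (1 + j417·0.0005) = 1 + j0.2085 → |·| ≈ 1.0215, ∠ ≈ 11.78°
|L| = 5e-05 · 1 / (20.874 · 1.0215) ≈ 2.3449e-06
Gain = 20 log₁₀(2.3449e-06) ≈ -112.60 dB
∠L = (0°) − (87.25° + 11.78°) = -99.03°

-112.6 dB, -99.0°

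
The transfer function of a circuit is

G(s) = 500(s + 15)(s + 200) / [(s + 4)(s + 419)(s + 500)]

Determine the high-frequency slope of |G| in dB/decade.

Each pole contributes −20 dB/decade at high frequency; each zero contributes +20 dB/decade.
Net: 2 zero(s) − 3 pole(s) → -20 dB/decade.

-20 dB/decade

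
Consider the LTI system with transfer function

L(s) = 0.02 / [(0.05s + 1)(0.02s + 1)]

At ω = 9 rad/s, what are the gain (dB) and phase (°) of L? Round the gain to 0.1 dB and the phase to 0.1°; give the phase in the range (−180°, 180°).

At ω = 9 rad/s:
pole (1 + j9·0.05) = 1 + j0.45 → |·| ≈ 1.0966, ∠ ≈ 24.23°
pole (1 + j9·0.02) = 1 + j0.18 → |·| ≈ 1.0161, ∠ ≈ 10.20°
|L| = 0.02 · 1 / (1.0966 · 1.0161) ≈ 0.017949
Gain = 20 log₁₀(0.017949) ≈ -34.92 dB
∠L = (0°) − (24.23° + 10.20°) = -34.43°

-34.9 dB, -34.4°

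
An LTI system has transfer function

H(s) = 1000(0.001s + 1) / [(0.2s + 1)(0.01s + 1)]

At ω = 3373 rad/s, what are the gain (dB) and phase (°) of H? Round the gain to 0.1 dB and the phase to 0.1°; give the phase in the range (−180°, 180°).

-16.2 dB, -104.7°

At ω = 3373 rad/s:
zero (1 + j3373·0.001) = 1 + j3.373 → |·| ≈ 3.5181, ∠ ≈ 73.49°
pole (1 + j3373·0.2) = 1 + j674.6 → |·| ≈ 674.6, ∠ ≈ 89.92°
pole (1 + j3373·0.01) = 1 + j33.73 → |·| ≈ 33.745, ∠ ≈ 88.30°
|H| = 1000 · 3.5181 / (674.6 · 33.745) ≈ 0.15454
Gain = 20 log₁₀(0.15454) ≈ -16.22 dB
∠H = (73.49°) − (89.92° + 88.30°) = -104.73°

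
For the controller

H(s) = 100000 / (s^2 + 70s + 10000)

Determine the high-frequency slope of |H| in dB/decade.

-40 dB/decade

Each pole contributes −20 dB/decade at high frequency; each zero contributes +20 dB/decade.
Net: 0 zero(s) − 2 pole(s) → -40 dB/decade.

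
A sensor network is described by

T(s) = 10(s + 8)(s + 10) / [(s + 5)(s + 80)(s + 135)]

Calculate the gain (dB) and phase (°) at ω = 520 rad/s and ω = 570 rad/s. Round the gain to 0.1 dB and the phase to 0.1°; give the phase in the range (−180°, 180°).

ω = 520: -34.7 dB, -68.1°; ω = 570: -35.4 dB, -70.0°

At s = jω = j520:
zero (s+8): 8 + j520 → |·| = √(8²+520²) = √270464 ≈ 520.06, ∠ = arctan(520/8) ≈ 89.12°
zero (s+10): 10 + j520 → |·| = √(10²+520²) = √270500 ≈ 520.1, ∠ = arctan(520/10) ≈ 88.90°
pole (s+5): 5 + j520 → |·| = √(5²+520²) = √270425 ≈ 520.02, ∠ = arctan(520/5) ≈ 89.45°
pole (s+80): 80 + j520 → |·| = √(80²+520²) = √276800 ≈ 526.12, ∠ = arctan(520/80) ≈ 81.25°
pole (s+135): 135 + j520 → |·| = √(135²+520²) = √288625 ≈ 537.24, ∠ = arctan(520/135) ≈ 75.45°
|T| = 10 · 2.7048e+05 / 1.4699e+08 ≈ 0.018401
Gain = 20 log₁₀(0.018401) ≈ -34.70 dB
∠T = 178.02° − 246.15° = -68.13°

At s = jω = j570:
zero (s+8): 8 + j570 → |·| = √(8²+570²) = √324964 ≈ 570.06, ∠ = arctan(570/8) ≈ 89.20°
zero (s+10): 10 + j570 → |·| = √(10²+570²) = √325000 ≈ 570.09, ∠ = arctan(570/10) ≈ 88.99°
pole (s+5): 5 + j570 → |·| = √(5²+570²) = √324925 ≈ 570.02, ∠ = arctan(570/5) ≈ 89.50°
pole (s+80): 80 + j570 → |·| = √(80²+570²) = √331300 ≈ 575.59, ∠ = arctan(570/80) ≈ 82.01°
pole (s+135): 135 + j570 → |·| = √(135²+570²) = √343125 ≈ 585.77, ∠ = arctan(570/135) ≈ 76.68°
|T| = 10 · 3.2499e+05 / 1.9219e+08 ≈ 0.01691
Gain = 20 log₁₀(0.01691) ≈ -35.44 dB
∠T = 178.19° − 248.19° = -70.00°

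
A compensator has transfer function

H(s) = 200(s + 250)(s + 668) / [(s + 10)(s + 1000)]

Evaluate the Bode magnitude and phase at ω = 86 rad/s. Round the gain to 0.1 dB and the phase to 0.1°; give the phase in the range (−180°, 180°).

52.3 dB, -62.0°

At s = jω = j86:
zero (s+250): 250 + j86 → |·| = √(250²+86²) = √69896 ≈ 264.38, ∠ = arctan(86/250) ≈ 18.98°
zero (s+668): 668 + j86 → |·| = √(668²+86²) = √453620 ≈ 673.51, ∠ = arctan(86/668) ≈ 7.34°
pole (s+10): 10 + j86 → |·| = √(10²+86²) = √7496 ≈ 86.579, ∠ = arctan(86/10) ≈ 83.37°
pole (s+1000): 1000 + j86 → |·| = √(1000²+86²) = √1007396 ≈ 1003.7, ∠ = arctan(86/1000) ≈ 4.92°
|H| = 200 · 1.7806e+05 / 86899 ≈ 409.81
Gain = 20 log₁₀(409.81) ≈ 52.25 dB
∠H = 26.32° − 88.29° = -61.97°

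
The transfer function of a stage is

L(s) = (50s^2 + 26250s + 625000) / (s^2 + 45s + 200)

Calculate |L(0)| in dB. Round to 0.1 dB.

69.9 dB

L(0) = 625000 / 200 = 3125
20 log₁₀(3125) ≈ 69.90 dB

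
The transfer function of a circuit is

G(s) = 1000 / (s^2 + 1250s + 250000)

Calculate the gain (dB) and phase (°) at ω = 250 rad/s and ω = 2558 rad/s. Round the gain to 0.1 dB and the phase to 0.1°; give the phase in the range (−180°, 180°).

Substitute s = j250:
Numerator: 1000 = 1000 + j0
Denominator: (j250)^2 + 1250(j250) + 250000 = 187500 + j312500
|N| = √(1000² + 0²) ≈ 1000, ∠N ≈ 0.00°
|D| = √(187500² + 312500²) ≈ 3.6443e+05, ∠D ≈ 59.04°
|G| = 1000 / 3.6443e+05 ≈ 0.002744
Gain = 20 log₁₀(0.002744) ≈ -51.23 dB
∠G = 0.00° − 59.04° = -59.04°

Substitute s = j2558:
Numerator: 1000 = 1000 + j0
Denominator: (j2558)^2 + 1250(j2558) + 250000 = -6293364 + j3197500
|N| = √(1000² + 0²) ≈ 1000, ∠N ≈ 0.00°
|D| = √(6293364² + 3197500²) ≈ 7.0591e+06, ∠D ≈ 153.07°
|G| = 1000 / 7.0591e+06 ≈ 0.00014166
Gain = 20 log₁₀(0.00014166) ≈ -76.98 dB
∠G = 0.00° − 153.07° = -153.07°

ω = 250: -51.2 dB, -59.0°; ω = 2558: -77.0 dB, -153.1°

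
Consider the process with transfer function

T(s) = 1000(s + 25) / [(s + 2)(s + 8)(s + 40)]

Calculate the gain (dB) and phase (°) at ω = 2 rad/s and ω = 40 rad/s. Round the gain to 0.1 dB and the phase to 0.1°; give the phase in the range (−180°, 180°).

ω = 2: 28.6 dB, -57.3°; ω = 40: -5.8 dB, -152.8°

At s = jω = j2:
zero (s+25): 25 + j2 → |·| = √(25²+2²) = √629 ≈ 25.08, ∠ = arctan(2/25) ≈ 4.57°
pole (s+2): 2 + j2 → |·| = √(2²+2²) = √8 ≈ 2.8284, ∠ = arctan(2/2) ≈ 45.00°
pole (s+8): 8 + j2 → |·| = √(8²+2²) = √68 ≈ 8.2462, ∠ = arctan(2/8) ≈ 14.04°
pole (s+40): 40 + j2 → |·| = √(40²+2²) = √1604 ≈ 40.05, ∠ = arctan(2/40) ≈ 2.86°
|T| = 1000 · 25.08 / 934.11 ≈ 26.849
Gain = 20 log₁₀(26.849) ≈ 28.58 dB
∠T = 4.57° − 61.90° = -57.33°

At s = jω = j40:
zero (s+25): 25 + j40 → |·| = √(25²+40²) = √2225 ≈ 47.17, ∠ = arctan(40/25) ≈ 57.99°
pole (s+2): 2 + j40 → |·| = √(2²+40²) = √1604 ≈ 40.05, ∠ = arctan(40/2) ≈ 87.14°
pole (s+8): 8 + j40 → |·| = √(8²+40²) = √1664 ≈ 40.792, ∠ = arctan(40/8) ≈ 78.69°
pole (s+40): 40 + j40 → |·| = √(40²+40²) = √3200 ≈ 56.569, ∠ = arctan(40/40) ≈ 45.00°
|T| = 1000 · 47.17 / 92418 ≈ 0.5104
Gain = 20 log₁₀(0.5104) ≈ -5.84 dB
∠T = 57.99° − 210.83° = -152.84°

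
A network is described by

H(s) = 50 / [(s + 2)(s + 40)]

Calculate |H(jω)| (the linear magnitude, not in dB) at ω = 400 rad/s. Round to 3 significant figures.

0.000311

At s = jω = j400:
pole (s+2): 2 + j400 → |·| = √(2²+400²) = √160004 ≈ 400, ∠ = arctan(400/2) ≈ 89.71°
pole (s+40): 40 + j400 → |·| = √(40²+400²) = √161600 ≈ 402, ∠ = arctan(400/40) ≈ 84.29°
|H| = 50 / 1.608e+05 ≈ 0.00031095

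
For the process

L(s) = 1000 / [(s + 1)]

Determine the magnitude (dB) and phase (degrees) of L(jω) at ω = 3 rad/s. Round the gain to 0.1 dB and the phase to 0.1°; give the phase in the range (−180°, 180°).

At ω = 3 rad/s:
pole (1 + j3·1) = 1 + j3 → |·| ≈ 3.1623, ∠ ≈ 71.57°
|L| = 1000 · 1 / (3.1623) ≈ 316.23
Gain = 20 log₁₀(316.23) ≈ 50.00 dB
∠L = (0°) − (71.57°) = -71.57°

50.0 dB, -71.6°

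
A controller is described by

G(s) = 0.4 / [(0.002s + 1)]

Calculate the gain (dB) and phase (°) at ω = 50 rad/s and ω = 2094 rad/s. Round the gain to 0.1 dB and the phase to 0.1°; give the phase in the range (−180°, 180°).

ω = 50: -8.0 dB, -5.7°; ω = 2094: -20.6 dB, -76.6°

At ω = 50 rad/s:
pole (1 + j50·0.002) = 1 + j0.1 → |·| ≈ 1.005, ∠ ≈ 5.71°
|G| = 0.4 · 1 / (1.005) ≈ 0.39801
Gain = 20 log₁₀(0.39801) ≈ -8.00 dB
∠G = (0°) − (5.71°) = -5.71°

At ω = 2094 rad/s:
pole (1 + j2094·0.002) = 1 + j4.188 → |·| ≈ 4.3057, ∠ ≈ 76.57°
|G| = 0.4 · 1 / (4.3057) ≈ 0.0929
Gain = 20 log₁₀(0.0929) ≈ -20.64 dB
∠G = (0°) − (76.57°) = -76.57°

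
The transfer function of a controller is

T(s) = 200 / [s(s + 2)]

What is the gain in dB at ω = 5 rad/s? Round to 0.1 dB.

At s = jω = j5:
pole (s+2): 2 + j5 → |·| = √(2²+5²) = √29 ≈ 5.3852, ∠ = arctan(5/2) ≈ 68.20°
pole at origin: |s| = 5, ∠ = 90.00° (in denominator)
|T| = 200 / 26.926 ≈ 7.4278
Gain = 20 log₁₀(7.4278) ≈ 17.42 dB

17.4 dB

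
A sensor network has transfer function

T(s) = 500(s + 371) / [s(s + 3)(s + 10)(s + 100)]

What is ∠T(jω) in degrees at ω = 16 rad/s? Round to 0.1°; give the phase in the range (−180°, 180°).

126.0°

At s = jω = j16:
zero (s+371): 371 + j16 → |·| = √(371²+16²) = √137897 ≈ 371.34, ∠ = arctan(16/371) ≈ 2.47°
pole (s+3): 3 + j16 → |·| = √(3²+16²) = √265 ≈ 16.279, ∠ = arctan(16/3) ≈ 79.38°
pole (s+10): 10 + j16 → |·| = √(10²+16²) = √356 ≈ 18.868, ∠ = arctan(16/10) ≈ 57.99°
pole (s+100): 100 + j16 → |·| = √(100²+16²) = √10256 ≈ 101.27, ∠ = arctan(16/100) ≈ 9.09°
pole at origin: |s| = 16, ∠ = 90.00° (in denominator)
∠T = 2.47° − 236.46° = -233.99° ≡ 126.01° (principal value)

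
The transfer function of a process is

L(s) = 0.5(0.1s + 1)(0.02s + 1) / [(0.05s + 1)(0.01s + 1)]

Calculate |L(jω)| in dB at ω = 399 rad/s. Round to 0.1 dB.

At ω = 399 rad/s:
zero (1 + j399·0.1) = 1 + j39.9 → |·| ≈ 39.913, ∠ ≈ 88.56°
zero (1 + j399·0.02) = 1 + j7.98 → |·| ≈ 8.0424, ∠ ≈ 82.86°
pole (1 + j399·0.05) = 1 + j19.95 → |·| ≈ 19.975, ∠ ≈ 87.13°
pole (1 + j399·0.01) = 1 + j3.99 → |·| ≈ 4.1134, ∠ ≈ 75.93°
|L| = 0.5 · 39.913 · 8.0424 / (19.975 · 4.1134) ≈ 1.9534
Gain = 20 log₁₀(1.9534) ≈ 5.82 dB

5.8 dB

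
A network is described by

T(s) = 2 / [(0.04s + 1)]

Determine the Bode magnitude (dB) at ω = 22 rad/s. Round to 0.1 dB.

At ω = 22 rad/s:
pole (1 + j22·0.04) = 1 + j0.88 → |·| ≈ 1.3321, ∠ ≈ 41.35°
|T| = 2 · 1 / (1.3321) ≈ 1.5014
Gain = 20 log₁₀(1.5014) ≈ 3.53 dB

3.5 dB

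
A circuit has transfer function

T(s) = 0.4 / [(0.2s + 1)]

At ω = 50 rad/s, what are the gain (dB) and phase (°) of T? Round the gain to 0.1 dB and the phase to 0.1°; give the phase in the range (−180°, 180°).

At ω = 50 rad/s:
pole (1 + j50·0.2) = 1 + j10 → |·| ≈ 10.05, ∠ ≈ 84.29°
|T| = 0.4 · 1 / (10.05) ≈ 0.039801
Gain = 20 log₁₀(0.039801) ≈ -28.00 dB
∠T = (0°) − (84.29°) = -84.29°

-28.0 dB, -84.3°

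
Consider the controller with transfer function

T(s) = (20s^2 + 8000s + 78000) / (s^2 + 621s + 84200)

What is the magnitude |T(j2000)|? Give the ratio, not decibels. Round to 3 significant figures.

19.8

Substitute s = j2000:
Numerator: 20(j2000)^2 + 8000(j2000) + 78000 = -79922000 + j16000000
Denominator: (j2000)^2 + 621(j2000) + 84200 = -3915800 + j1242000
|N| = √(79922000² + 16000000²) ≈ 8.1508e+07, ∠N ≈ 168.68°
|D| = √(3915800² + 1242000²) ≈ 4.108e+06, ∠D ≈ 162.40°
|T| = 8.1508e+07 / 4.108e+06 ≈ 19.841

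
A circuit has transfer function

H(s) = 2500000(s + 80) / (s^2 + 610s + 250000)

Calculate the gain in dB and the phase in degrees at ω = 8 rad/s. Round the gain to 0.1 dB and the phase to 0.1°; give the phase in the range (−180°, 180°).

58.1 dB, 4.6°

At s = jω = j8:
zero (s+80): 80 + j8 → |·| = √(80²+8²) = √6464 ≈ 80.399, ∠ = arctan(8/80) ≈ 5.71°
quadratic: (j8)² + 610·j8 + 250000 = 249936 + j4880 → |·| ≈ 2.4998e+05, ∠ ≈ 1.12°
|H| = 2500000 · 80.399 / 2.4998e+05 ≈ 804.05
Gain = 20 log₁₀(804.05) ≈ 58.11 dB
∠H = 5.71° − 1.12° = 4.59°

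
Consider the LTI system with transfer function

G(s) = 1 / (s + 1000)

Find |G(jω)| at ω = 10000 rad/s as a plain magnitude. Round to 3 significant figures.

At s = jω = j10000:
pole (s+1000): 1000 + j10000 → |·| = √(1000²+10000²) = √101000000 ≈ 10050, ∠ = arctan(10000/1000) ≈ 84.29°
|G| = 1 / 10050 ≈ 9.9502e-05

9.95e-05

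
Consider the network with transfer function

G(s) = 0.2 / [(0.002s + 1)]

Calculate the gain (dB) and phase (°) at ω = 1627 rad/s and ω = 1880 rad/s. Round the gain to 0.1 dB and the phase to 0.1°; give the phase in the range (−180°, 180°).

At ω = 1627 rad/s:
pole (1 + j1627·0.002) = 1 + j3.254 → |·| ≈ 3.4042, ∠ ≈ 72.92°
|G| = 0.2 · 1 / (3.4042) ≈ 0.058751
Gain = 20 log₁₀(0.058751) ≈ -24.62 dB
∠G = (0°) − (72.92°) = -72.92°

At ω = 1880 rad/s:
pole (1 + j1880·0.002) = 1 + j3.76 → |·| ≈ 3.8907, ∠ ≈ 75.11°
|G| = 0.2 · 1 / (3.8907) ≈ 0.051405
Gain = 20 log₁₀(0.051405) ≈ -25.78 dB
∠G = (0°) − (75.11°) = -75.11°

ω = 1627: -24.6 dB, -72.9°; ω = 1880: -25.8 dB, -75.1°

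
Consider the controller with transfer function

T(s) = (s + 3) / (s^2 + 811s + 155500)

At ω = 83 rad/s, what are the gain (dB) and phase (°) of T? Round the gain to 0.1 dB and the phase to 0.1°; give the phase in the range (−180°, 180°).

Substitute s = j83:
Numerator: (j83) + 3 = 3 + j83
Denominator: (j83)^2 + 811(j83) + 155500 = 148611 + j67313
|N| = √(3² + 83²) ≈ 83.054, ∠N ≈ 87.93°
|D| = √(148611² + 67313²) ≈ 1.6314e+05, ∠D ≈ 24.37°
|T| = 83.054 / 1.6314e+05 ≈ 0.0005091
Gain = 20 log₁₀(0.0005091) ≈ -65.86 dB
∠T = 87.93° − 24.37° = 63.56°

-65.9 dB, 63.6°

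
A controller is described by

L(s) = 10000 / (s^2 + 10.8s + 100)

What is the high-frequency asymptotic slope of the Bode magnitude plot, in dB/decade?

-40 dB/decade

Each pole contributes −20 dB/decade at high frequency; each zero contributes +20 dB/decade.
Net: 0 zero(s) − 2 pole(s) → -40 dB/decade.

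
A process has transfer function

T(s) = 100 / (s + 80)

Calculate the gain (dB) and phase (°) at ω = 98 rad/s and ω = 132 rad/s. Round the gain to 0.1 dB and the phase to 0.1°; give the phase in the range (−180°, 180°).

At s = jω = j98:
pole (s+80): 80 + j98 → |·| = √(80²+98²) = √16004 ≈ 126.51, ∠ = arctan(98/80) ≈ 50.77°
|T| = 100 / 126.51 ≈ 0.79045
Gain = 20 log₁₀(0.79045) ≈ -2.04 dB
∠T = 0.00° − 50.77° = -50.77°

At s = jω = j132:
pole (s+80): 80 + j132 → |·| = √(80²+132²) = √23824 ≈ 154.35, ∠ = arctan(132/80) ≈ 58.78°
|T| = 100 / 154.35 ≈ 0.64788
Gain = 20 log₁₀(0.64788) ≈ -3.77 dB
∠T = 0.00° − 58.78° = -58.78°

ω = 98: -2.0 dB, -50.8°; ω = 132: -3.8 dB, -58.8°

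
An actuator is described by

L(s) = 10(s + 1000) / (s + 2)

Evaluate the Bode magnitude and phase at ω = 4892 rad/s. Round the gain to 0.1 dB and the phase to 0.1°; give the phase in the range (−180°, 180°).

20.2 dB, -11.5°

At s = jω = j4892:
zero (s+1000): 1000 + j4892 → |·| = √(1000²+4892²) = √24931664 ≈ 4993.2, ∠ = arctan(4892/1000) ≈ 78.45°
pole (s+2): 2 + j4892 → |·| = √(2²+4892²) = √23931668 ≈ 4892, ∠ = arctan(4892/2) ≈ 89.98°
|L| = 10 · 4993.2 / 4892 ≈ 10.207
Gain = 20 log₁₀(10.207) ≈ 20.18 dB
∠L = 78.45° − 89.98° = -11.53°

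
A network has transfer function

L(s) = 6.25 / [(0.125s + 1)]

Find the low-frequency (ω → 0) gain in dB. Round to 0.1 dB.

15.9 dB

L(0) = 6.25 · 1 / 1 = 6.25
20 log₁₀(6.25) ≈ 15.92 dB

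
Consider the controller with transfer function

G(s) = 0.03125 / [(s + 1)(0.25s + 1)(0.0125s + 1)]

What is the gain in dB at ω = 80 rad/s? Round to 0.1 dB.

At ω = 80 rad/s:
pole (1 + j80·1) = 1 + j80 → |·| ≈ 80.006, ∠ ≈ 89.28°
pole (1 + j80·0.25) = 1 + j20 → |·| ≈ 20.025, ∠ ≈ 87.14°
pole (1 + j80·0.0125) = 1 + j1 → |·| ≈ 1.4142, ∠ ≈ 45.00°
|G| = 0.03125 · 1 / (80.006 · 20.025 · 1.4142) ≈ 1.3793e-05
Gain = 20 log₁₀(1.3793e-05) ≈ -97.21 dB

-97.2 dB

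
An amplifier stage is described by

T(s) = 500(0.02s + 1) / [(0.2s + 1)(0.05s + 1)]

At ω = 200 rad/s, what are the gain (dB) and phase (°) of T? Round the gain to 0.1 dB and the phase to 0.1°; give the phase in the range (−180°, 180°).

14.2 dB, -96.9°

At ω = 200 rad/s:
zero (1 + j200·0.02) = 1 + j4 → |·| ≈ 4.1231, ∠ ≈ 75.96°
pole (1 + j200·0.2) = 1 + j40 → |·| ≈ 40.012, ∠ ≈ 88.57°
pole (1 + j200·0.05) = 1 + j10 → |·| ≈ 10.05, ∠ ≈ 84.29°
|T| = 500 · 4.1231 / (40.012 · 10.05) ≈ 5.1267
Gain = 20 log₁₀(5.1267) ≈ 14.20 dB
∠T = (75.96°) − (88.57° + 84.29°) = -96.90°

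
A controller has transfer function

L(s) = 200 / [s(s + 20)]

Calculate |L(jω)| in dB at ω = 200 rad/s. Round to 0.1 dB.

At s = jω = j200:
pole (s+20): 20 + j200 → |·| = √(20²+200²) = √40400 ≈ 201, ∠ = arctan(200/20) ≈ 84.29°
pole at origin: |s| = 200, ∠ = 90.00° (in denominator)
|L| = 200 / 40200 ≈ 0.0049751
Gain = 20 log₁₀(0.0049751) ≈ -46.06 dB

-46.1 dB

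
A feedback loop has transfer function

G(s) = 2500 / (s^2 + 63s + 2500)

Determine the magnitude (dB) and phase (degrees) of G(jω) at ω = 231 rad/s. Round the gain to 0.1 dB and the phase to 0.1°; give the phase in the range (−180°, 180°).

-26.5 dB, -164.0°

At s = jω = j231:
quadratic: (j231)² + 63·j231 + 2500 = -50861 + j14553 → |·| ≈ 52902, ∠ ≈ 164.03°
|G| = 2500 / 52902 ≈ 0.047257
Gain = 20 log₁₀(0.047257) ≈ -26.51 dB
∠G = 0.00° − 164.03° = -164.03°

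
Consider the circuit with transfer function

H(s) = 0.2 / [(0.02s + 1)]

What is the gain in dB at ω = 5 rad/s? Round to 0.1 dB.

-14.0 dB

At ω = 5 rad/s:
pole (1 + j5·0.02) = 1 + j0.1 → |·| ≈ 1.005, ∠ ≈ 5.71°
|H| = 0.2 · 1 / (1.005) ≈ 0.199
Gain = 20 log₁₀(0.199) ≈ -14.02 dB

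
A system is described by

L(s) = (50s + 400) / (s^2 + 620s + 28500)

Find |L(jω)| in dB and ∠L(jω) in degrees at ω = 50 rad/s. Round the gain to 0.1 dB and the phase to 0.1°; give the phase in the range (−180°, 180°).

-24.1 dB, 30.9°

Substitute s = j50:
Numerator: 50(j50) + 400 = 400 + j2500
Denominator: (j50)^2 + 620(j50) + 28500 = 26000 + j31000
|N| = √(400² + 2500²) ≈ 2531.8, ∠N ≈ 80.91°
|D| = √(26000² + 31000²) ≈ 40460, ∠D ≈ 50.01°
|L| = 2531.8 / 40460 ≈ 0.062575
Gain = 20 log₁₀(0.062575) ≈ -24.07 dB
∠L = 80.91° − 50.01° = 30.90°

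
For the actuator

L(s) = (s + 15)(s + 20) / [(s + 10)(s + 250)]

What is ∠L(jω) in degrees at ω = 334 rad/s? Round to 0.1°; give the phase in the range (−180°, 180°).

At s = jω = j334:
zero (s+15): 15 + j334 → |·| = √(15²+334²) = √111781 ≈ 334.34, ∠ = arctan(334/15) ≈ 87.43°
zero (s+20): 20 + j334 → |·| = √(20²+334²) = √111956 ≈ 334.6, ∠ = arctan(334/20) ≈ 86.57°
pole (s+10): 10 + j334 → |·| = √(10²+334²) = √111656 ≈ 334.15, ∠ = arctan(334/10) ≈ 88.29°
pole (s+250): 250 + j334 → |·| = √(250²+334²) = √174056 ≈ 417.2, ∠ = arctan(334/250) ≈ 53.19°
∠L = 174.00° − 141.48° = 32.52°

32.5°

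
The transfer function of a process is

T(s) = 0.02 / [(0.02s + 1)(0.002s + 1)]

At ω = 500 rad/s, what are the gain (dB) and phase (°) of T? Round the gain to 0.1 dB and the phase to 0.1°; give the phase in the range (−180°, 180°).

At ω = 500 rad/s:
pole (1 + j500·0.02) = 1 + j10 → |·| ≈ 10.05, ∠ ≈ 84.29°
pole (1 + j500·0.002) = 1 + j1 → |·| ≈ 1.4142, ∠ ≈ 45.00°
|T| = 0.02 · 1 / (10.05 · 1.4142) ≈ 0.0014072
Gain = 20 log₁₀(0.0014072) ≈ -57.03 dB
∠T = (0°) − (84.29° + 45.00°) = -129.29°

-57.0 dB, -129.3°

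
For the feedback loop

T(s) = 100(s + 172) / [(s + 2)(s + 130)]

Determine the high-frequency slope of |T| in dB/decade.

-20 dB/decade

Each pole contributes −20 dB/decade at high frequency; each zero contributes +20 dB/decade.
Net: 1 zero(s) − 2 pole(s) → -20 dB/decade.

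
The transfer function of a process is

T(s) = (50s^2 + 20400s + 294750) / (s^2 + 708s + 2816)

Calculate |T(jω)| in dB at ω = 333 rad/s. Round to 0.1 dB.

Substitute s = j333:
Numerator: 50(j333)^2 + 20400(j333) + 294750 = -5249700 + j6793200
Denominator: (j333)^2 + 708(j333) + 2816 = -108073 + j235764
|N| = √(5249700² + 6793200²) ≈ 8.5853e+06, ∠N ≈ 127.70°
|D| = √(108073² + 235764²) ≈ 2.5935e+05, ∠D ≈ 114.63°
|T| = 8.5853e+06 / 2.5935e+05 ≈ 33.103
Gain = 20 log₁₀(33.103) ≈ 30.40 dB

30.4 dB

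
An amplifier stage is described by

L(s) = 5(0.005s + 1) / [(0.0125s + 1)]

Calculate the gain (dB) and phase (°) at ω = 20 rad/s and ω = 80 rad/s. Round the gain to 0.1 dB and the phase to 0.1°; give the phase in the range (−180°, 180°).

At ω = 20 rad/s:
zero (1 + j20·0.005) = 1 + j0.1 → |·| ≈ 1.005, ∠ ≈ 5.71°
pole (1 + j20·0.0125) = 1 + j0.25 → |·| ≈ 1.0308, ∠ ≈ 14.04°
|L| = 5 · 1.005 / (1.0308) ≈ 4.8749
Gain = 20 log₁₀(4.8749) ≈ 13.76 dB
∠L = (5.71°) − (14.04°) = -8.33°

At ω = 80 rad/s:
zero (1 + j80·0.005) = 1 + j0.4 → |·| ≈ 1.077, ∠ ≈ 21.80°
pole (1 + j80·0.0125) = 1 + j1 → |·| ≈ 1.4142, ∠ ≈ 45.00°
|L| = 5 · 1.077 / (1.4142) ≈ 3.8078
Gain = 20 log₁₀(3.8078) ≈ 11.61 dB
∠L = (21.80°) − (45.00°) = -23.20°

ω = 20: 13.8 dB, -8.3°; ω = 80: 11.6 dB, -23.2°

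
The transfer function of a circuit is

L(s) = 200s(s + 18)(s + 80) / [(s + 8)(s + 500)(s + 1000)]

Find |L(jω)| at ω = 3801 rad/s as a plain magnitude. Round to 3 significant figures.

192

At s = jω = j3801:
zero (s+18): 18 + j3801 → |·| = √(18²+3801²) = √14447925 ≈ 3801, ∠ = arctan(3801/18) ≈ 89.73°
zero (s+80): 80 + j3801 → |·| = √(80²+3801²) = √14454001 ≈ 3801.8, ∠ = arctan(3801/80) ≈ 88.79°
zero at origin: s = j3801 → |·| = 3801, ∠ = 90.00°
pole (s+8): 8 + j3801 → |·| = √(8²+3801²) = √14447665 ≈ 3801, ∠ = arctan(3801/8) ≈ 89.88°
pole (s+500): 500 + j3801 → |·| = √(500²+3801²) = √14697601 ≈ 3833.7, ∠ = arctan(3801/500) ≈ 82.51°
pole (s+1000): 1000 + j3801 → |·| = √(1000²+3801²) = √15447601 ≈ 3930.3, ∠ = arctan(3801/1000) ≈ 75.26°
|L| = 200 · 5.4927e+10 / 5.7272e+10 ≈ 191.81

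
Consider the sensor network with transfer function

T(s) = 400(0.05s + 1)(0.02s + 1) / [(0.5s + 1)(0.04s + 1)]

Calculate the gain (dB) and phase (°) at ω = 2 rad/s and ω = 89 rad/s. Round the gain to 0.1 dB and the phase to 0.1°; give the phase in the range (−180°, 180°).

At ω = 2 rad/s:
zero (1 + j2·0.05) = 1 + j0.1 → |·| ≈ 1.005, ∠ ≈ 5.71°
zero (1 + j2·0.02) = 1 + j0.04 → |·| ≈ 1.0008, ∠ ≈ 2.29°
pole (1 + j2·0.5) = 1 + j1 → |·| ≈ 1.4142, ∠ ≈ 45.00°
pole (1 + j2·0.04) = 1 + j0.08 → |·| ≈ 1.0032, ∠ ≈ 4.57°
|T| = 400 · 1.005 · 1.0008 / (1.4142 · 1.0032) ≈ 283.58
Gain = 20 log₁₀(283.58) ≈ 49.05 dB
∠T = (5.71° + 2.29°) − (45.00° + 4.57°) = -41.57°

At ω = 89 rad/s:
zero (1 + j89·0.05) = 1 + j4.45 → |·| ≈ 4.561, ∠ ≈ 77.33°
zero (1 + j89·0.02) = 1 + j1.78 → |·| ≈ 2.0417, ∠ ≈ 60.67°
pole (1 + j89·0.5) = 1 + j44.5 → |·| ≈ 44.511, ∠ ≈ 88.71°
pole (1 + j89·0.04) = 1 + j3.56 → |·| ≈ 3.6978, ∠ ≈ 74.31°
|T| = 400 · 4.561 · 2.0417 / (44.511 · 3.6978) ≈ 22.631
Gain = 20 log₁₀(22.631) ≈ 27.09 dB
∠T = (77.33° + 60.67°) − (88.71° + 74.31°) = -25.02°

ω = 2: 49.1 dB, -41.6°; ω = 89: 27.1 dB, -25.0°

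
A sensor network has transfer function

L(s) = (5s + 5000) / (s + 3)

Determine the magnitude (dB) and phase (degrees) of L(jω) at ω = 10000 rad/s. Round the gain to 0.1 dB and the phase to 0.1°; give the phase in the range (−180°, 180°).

Substitute s = j10000:
Numerator: 5(j10000) + 5000 = 5000 + j50000
Denominator: (j10000) + 3 = 3 + j10000
|N| = √(5000² + 50000²) ≈ 50249, ∠N ≈ 84.29°
|D| = √(3² + 10000²) ≈ 10000, ∠D ≈ 89.98°
|L| = 50249 / 10000 ≈ 5.0249
Gain = 20 log₁₀(5.0249) ≈ 14.02 dB
∠L = 84.29° − 89.98° = -5.69°

14.0 dB, -5.7°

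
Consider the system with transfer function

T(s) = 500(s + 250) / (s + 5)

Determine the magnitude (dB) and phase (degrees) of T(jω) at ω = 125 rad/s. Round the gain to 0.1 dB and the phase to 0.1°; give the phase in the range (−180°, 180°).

61.0 dB, -61.1°

At s = jω = j125:
zero (s+250): 250 + j125 → |·| = √(250²+125²) = √78125 ≈ 279.51, ∠ = arctan(125/250) ≈ 26.57°
pole (s+5): 5 + j125 → |·| = √(5²+125²) = √15650 ≈ 125.1, ∠ = arctan(125/5) ≈ 87.71°
|T| = 500 · 279.51 / 125.1 ≈ 1117.1
Gain = 20 log₁₀(1117.1) ≈ 60.96 dB
∠T = 26.57° − 87.71° = -61.14°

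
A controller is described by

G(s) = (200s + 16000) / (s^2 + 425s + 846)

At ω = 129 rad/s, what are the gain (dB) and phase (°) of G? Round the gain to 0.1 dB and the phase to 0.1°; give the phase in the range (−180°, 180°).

Substitute s = j129:
Numerator: 200(j129) + 16000 = 16000 + j25800
Denominator: (j129)^2 + 425(j129) + 846 = -15795 + j54825
|N| = √(16000² + 25800²) ≈ 30359, ∠N ≈ 58.19°
|D| = √(15795² + 54825²) ≈ 57055, ∠D ≈ 106.07°
|G| = 30359 / 57055 ≈ 0.5321
Gain = 20 log₁₀(0.5321) ≈ -5.48 dB
∠G = 58.19° − 106.07° = -47.88°

-5.5 dB, -47.9°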